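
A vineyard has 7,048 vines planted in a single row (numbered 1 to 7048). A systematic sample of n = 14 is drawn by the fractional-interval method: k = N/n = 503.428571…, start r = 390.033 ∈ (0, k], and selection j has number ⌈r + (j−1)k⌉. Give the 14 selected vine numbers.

391, 894, 1397, 1901, 2404, 2908, 3411, 3915, 4418, 4921, 5425, 5928, 6432, 6935

j=1: r + 0k = 390.033 → ⌈·⌉ = 391
j=2: r + 1k = 893.461571… → ⌈·⌉ = 894
j=3: r + 2k = 1396.890142… → ⌈·⌉ = 1397
j=4: r + 3k = 1900.318714… → ⌈·⌉ = 1901
j=5: r + 4k = 2403.747285… → ⌈·⌉ = 2404
j=6: r + 5k = 2907.175857… → ⌈·⌉ = 2908
j=7: r + 6k = 3410.604428… → ⌈·⌉ = 3411
j=8: r + 7k = 3914.033 → ⌈·⌉ = 3915
j=9: r + 8k = 4417.461571… → ⌈·⌉ = 4418
j=10: r + 9k = 4920.890142… → ⌈·⌉ = 4921
j=11: r + 10k = 5424.318714… → ⌈·⌉ = 5425
j=12: r + 11k = 5927.747285… → ⌈·⌉ = 5928
j=13: r + 12k = 6431.175857… → ⌈·⌉ = 6432
j=14: r + 13k = 6934.604428… → ⌈·⌉ = 6935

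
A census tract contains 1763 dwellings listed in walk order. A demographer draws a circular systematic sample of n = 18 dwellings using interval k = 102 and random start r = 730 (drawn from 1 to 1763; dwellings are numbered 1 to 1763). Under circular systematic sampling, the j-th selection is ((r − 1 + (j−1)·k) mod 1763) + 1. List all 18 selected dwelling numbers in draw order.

Selection 1: 730
Selection 2: 730 + 102 = 832
Selection 3: 832 + 102 = 934
Selection 4: 934 + 102 = 1036
Selection 5: 1036 + 102 = 1138
Selection 6: 1138 + 102 = 1240
Selection 7: 1240 + 102 = 1342
Selection 8: 1342 + 102 = 1444
Selection 9: 1444 + 102 = 1546
Selection 10: 1546 + 102 = 1648
Selection 11: 1648 + 102 = 1750
Selection 12: 1750 + 102 = 1852 → 1852 − 1763 = 89
Selection 13: 89 + 102 = 191
Selection 14: 191 + 102 = 293
Selection 15: 293 + 102 = 395
Selection 16: 395 + 102 = 497
Selection 17: 497 + 102 = 599
Selection 18: 599 + 102 = 701

730, 832, 934, 1036, 1138, 1240, 1342, 1444, 1546, 1648, 1750, 89, 191, 293, 395, 497, 599, 701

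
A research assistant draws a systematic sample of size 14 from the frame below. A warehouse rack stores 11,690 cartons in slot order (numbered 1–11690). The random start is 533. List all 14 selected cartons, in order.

533, 1368, 2203, 3038, 3873, 4708, 5543, 6378, 7213, 8048, 8883, 9718, 10553, 11388

k = N/n = 11690/14 = 835
carton 1: 533
carton 2: 533 + 835 = 1368
carton 3: 1368 + 835 = 2203
carton 4: 2203 + 835 = 3038
carton 5: 3038 + 835 = 3873
carton 6: 3873 + 835 = 4708
carton 7: 4708 + 835 = 5543
carton 8: 5543 + 835 = 6378
carton 9: 6378 + 835 = 7213
carton 10: 7213 + 835 = 8048
carton 11: 8048 + 835 = 8883
carton 12: 8883 + 835 = 9718
carton 13: 9718 + 835 = 10553
carton 14: 10553 + 835 = 11388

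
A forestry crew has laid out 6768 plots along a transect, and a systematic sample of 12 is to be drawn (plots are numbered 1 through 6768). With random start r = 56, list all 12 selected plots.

k = N/n = 6768/12 = 564
plot 1: 56
plot 2: 56 + 564 = 620
plot 3: 620 + 564 = 1184
plot 4: 1184 + 564 = 1748
plot 5: 1748 + 564 = 2312
plot 6: 2312 + 564 = 2876
plot 7: 2876 + 564 = 3440
plot 8: 3440 + 564 = 4004
plot 9: 4004 + 564 = 4568
plot 10: 4568 + 564 = 5132
plot 11: 5132 + 564 = 5696
plot 12: 5696 + 564 = 6260

56, 620, 1184, 1748, 2312, 2876, 3440, 4004, 4568, 5132, 5696, 6260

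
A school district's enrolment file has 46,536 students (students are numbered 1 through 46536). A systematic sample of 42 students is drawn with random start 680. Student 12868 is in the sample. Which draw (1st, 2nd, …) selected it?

k = 46536/42 = 1108
position = (12868 − 680)/1108 + 1 = 12188/1108 + 1 = 11 + 1 = 12

12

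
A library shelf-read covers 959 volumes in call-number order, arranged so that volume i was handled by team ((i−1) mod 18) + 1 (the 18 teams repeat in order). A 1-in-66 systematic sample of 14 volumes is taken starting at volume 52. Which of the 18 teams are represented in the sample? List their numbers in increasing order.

4, 10, 16

Consecutive selections differ by k = 66, so their team numbers differ by 66 mod 18 = 12.
gcd(66, 18) = 6, so the sample visits 18/6 = 3 distinct residues mod 18.
Start 52 is team 16; the teams hit are 4, 10, 16.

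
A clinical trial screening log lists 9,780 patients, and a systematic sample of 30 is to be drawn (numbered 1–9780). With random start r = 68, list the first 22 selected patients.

k = N/n = 9780/30 = 326
patient 1: 68
patient 2: 68 + 326 = 394
patient 3: 394 + 326 = 720
patient 4: 720 + 326 = 1046
patient 5: 1046 + 326 = 1372
patient 6: 1372 + 326 = 1698
patient 7: 1698 + 326 = 2024
patient 8: 2024 + 326 = 2350
patient 9: 2350 + 326 = 2676
patient 10: 2676 + 326 = 3002
patient 11: 3002 + 326 = 3328
patient 12: 3328 + 326 = 3654
patient 13: 3654 + 326 = 3980
patient 14: 3980 + 326 = 4306
patient 15: 4306 + 326 = 4632
patient 16: 4632 + 326 = 4958
patient 17: 4958 + 326 = 5284
patient 18: 5284 + 326 = 5610
patient 19: 5610 + 326 = 5936
patient 20: 5936 + 326 = 6262
patient 21: 6262 + 326 = 6588
patient 22: 6588 + 326 = 6914

68, 394, 720, 1046, 1372, 1698, 2024, 2350, 2676, 3002, 3328, 3654, 3980, 4306, 4632, 4958, 5284, 5610, 5936, 6262, 6588, 6914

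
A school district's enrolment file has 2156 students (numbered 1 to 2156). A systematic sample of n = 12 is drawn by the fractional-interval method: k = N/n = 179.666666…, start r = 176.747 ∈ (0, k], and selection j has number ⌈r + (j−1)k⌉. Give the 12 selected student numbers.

177, 357, 537, 716, 896, 1076, 1255, 1435, 1615, 1794, 1974, 2154

j=1: r + 0k = 176.747 → ⌈·⌉ = 177
j=2: r + 1k = 356.413666… → ⌈·⌉ = 357
j=3: r + 2k = 536.080333… → ⌈·⌉ = 537
j=4: r + 3k = 715.747 → ⌈·⌉ = 716
j=5: r + 4k = 895.413666… → ⌈·⌉ = 896
j=6: r + 5k = 1075.080333… → ⌈·⌉ = 1076
j=7: r + 6k = 1254.747 → ⌈·⌉ = 1255
j=8: r + 7k = 1434.413666… → ⌈·⌉ = 1435
j=9: r + 8k = 1614.080333… → ⌈·⌉ = 1615
j=10: r + 9k = 1793.747 → ⌈·⌉ = 1794
j=11: r + 10k = 1973.413666… → ⌈·⌉ = 1974
j=12: r + 11k = 2153.080333… → ⌈·⌉ = 2154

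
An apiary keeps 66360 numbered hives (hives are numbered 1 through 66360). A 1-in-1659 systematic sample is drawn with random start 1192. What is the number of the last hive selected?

65893

k = 1659
40th selection = r + (40−1)·k = 1192 + 39×1659 = 1192 + 64701 = 65893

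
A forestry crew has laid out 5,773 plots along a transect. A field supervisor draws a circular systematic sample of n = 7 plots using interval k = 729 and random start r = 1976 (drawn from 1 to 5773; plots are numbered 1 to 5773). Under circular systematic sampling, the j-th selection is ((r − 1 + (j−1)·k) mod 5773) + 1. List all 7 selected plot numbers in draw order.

1976, 2705, 3434, 4163, 4892, 5621, 577

Selection 1: 1976
Selection 2: 1976 + 729 = 2705
Selection 3: 2705 + 729 = 3434
Selection 4: 3434 + 729 = 4163
Selection 5: 4163 + 729 = 4892
Selection 6: 4892 + 729 = 5621
Selection 7: 5621 + 729 = 6350 → 6350 − 5773 = 577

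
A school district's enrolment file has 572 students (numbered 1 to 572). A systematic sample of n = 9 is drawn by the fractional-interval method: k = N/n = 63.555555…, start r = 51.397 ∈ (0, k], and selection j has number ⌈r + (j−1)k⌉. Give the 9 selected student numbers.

j=1: r + 0k = 51.397 → ⌈·⌉ = 52
j=2: r + 1k = 114.952555… → ⌈·⌉ = 115
j=3: r + 2k = 178.508111… → ⌈·⌉ = 179
j=4: r + 3k = 242.063666… → ⌈·⌉ = 243
j=5: r + 4k = 305.619222… → ⌈·⌉ = 306
j=6: r + 5k = 369.174777… → ⌈·⌉ = 370
j=7: r + 6k = 432.730333… → ⌈·⌉ = 433
j=8: r + 7k = 496.285888… → ⌈·⌉ = 497
j=9: r + 8k = 559.841444… → ⌈·⌉ = 560

52, 115, 179, 243, 306, 370, 433, 497, 560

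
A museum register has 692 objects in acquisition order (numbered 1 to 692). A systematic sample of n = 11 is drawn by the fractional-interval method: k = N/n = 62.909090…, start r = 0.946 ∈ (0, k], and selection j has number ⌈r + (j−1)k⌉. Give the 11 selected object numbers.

1, 64, 127, 190, 253, 316, 379, 442, 505, 568, 631

j=1: r + 0k = 0.946 → ⌈·⌉ = 1
j=2: r + 1k = 63.855090… → ⌈·⌉ = 64
j=3: r + 2k = 126.764181… → ⌈·⌉ = 127
j=4: r + 3k = 189.673272… → ⌈·⌉ = 190
j=5: r + 4k = 252.582363… → ⌈·⌉ = 253
j=6: r + 5k = 315.491454… → ⌈·⌉ = 316
j=7: r + 6k = 378.400545… → ⌈·⌉ = 379
j=8: r + 7k = 441.309636… → ⌈·⌉ = 442
j=9: r + 8k = 504.218727… → ⌈·⌉ = 505
j=10: r + 9k = 567.127818… → ⌈·⌉ = 568
j=11: r + 10k = 630.036909… → ⌈·⌉ = 631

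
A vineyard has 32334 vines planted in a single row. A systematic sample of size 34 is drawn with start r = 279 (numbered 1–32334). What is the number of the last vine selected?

31662

k = 32334/34 = 951
34th selection = r + (34−1)·k = 279 + 33×951 = 279 + 31383 = 31662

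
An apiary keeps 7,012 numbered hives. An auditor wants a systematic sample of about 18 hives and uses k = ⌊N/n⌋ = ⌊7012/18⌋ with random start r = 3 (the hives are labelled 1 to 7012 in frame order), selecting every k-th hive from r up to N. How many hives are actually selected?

k = ⌊7012/18⌋ = 389
Achieved size = ⌊(7012 − 3)/389⌋ + 1 = ⌊7009/389⌋ + 1 = 18 + 1 = 19
(last selection: 3 + 18×389 = 7005 ≤ 7012; next would be 7394 > 7012)

19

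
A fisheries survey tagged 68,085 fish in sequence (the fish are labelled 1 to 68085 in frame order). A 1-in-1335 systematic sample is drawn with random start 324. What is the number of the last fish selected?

67074

k = 1335
51st selection = r + (51−1)·k = 324 + 50×1335 = 324 + 66750 = 67074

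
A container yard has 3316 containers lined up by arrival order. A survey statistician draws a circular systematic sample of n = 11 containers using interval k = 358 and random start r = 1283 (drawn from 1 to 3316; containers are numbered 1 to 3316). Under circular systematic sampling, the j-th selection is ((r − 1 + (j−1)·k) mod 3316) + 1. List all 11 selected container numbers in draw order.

1283, 1641, 1999, 2357, 2715, 3073, 115, 473, 831, 1189, 1547

Selection 1: 1283
Selection 2: 1283 + 358 = 1641
Selection 3: 1641 + 358 = 1999
Selection 4: 1999 + 358 = 2357
Selection 5: 2357 + 358 = 2715
Selection 6: 2715 + 358 = 3073
Selection 7: 3073 + 358 = 3431 → 3431 − 3316 = 115
Selection 8: 115 + 358 = 473
Selection 9: 473 + 358 = 831
Selection 10: 831 + 358 = 1189
Selection 11: 1189 + 358 = 1547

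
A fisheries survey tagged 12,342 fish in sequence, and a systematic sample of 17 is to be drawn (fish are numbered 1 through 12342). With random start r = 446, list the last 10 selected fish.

5528, 6254, 6980, 7706, 8432, 9158, 9884, 10610, 11336, 12062

k = N/n = 12342/17 = 726
8th selection = 446 + 7×726 = 5528
9th: 5528 + 726 = 6254
10th: 6254 + 726 = 6980
11th: 6980 + 726 = 7706
12th: 7706 + 726 = 8432
13th: 8432 + 726 = 9158
14th: 9158 + 726 = 9884
15th: 9884 + 726 = 10610
16th: 10610 + 726 = 11336
17th: 11336 + 726 = 12062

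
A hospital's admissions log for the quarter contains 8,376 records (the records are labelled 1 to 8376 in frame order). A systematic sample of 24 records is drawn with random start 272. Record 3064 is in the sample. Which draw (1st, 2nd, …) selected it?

k = 8376/24 = 349
position = (3064 − 272)/349 + 1 = 2792/349 + 1 = 8 + 1 = 9

9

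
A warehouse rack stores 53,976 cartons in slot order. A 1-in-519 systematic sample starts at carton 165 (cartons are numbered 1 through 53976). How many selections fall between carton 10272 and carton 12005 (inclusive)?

3

k = 519
First selection ≥ 10272: 165 + ⌈(10272−165)/519⌉·519 = 165 + 20×519 = 10545
Last selection ≤ 12005: 165 + ⌊(12005−165)/519⌋·519 = 165 + 22×519 = 11583
Count = 22 − 20 + 1 = 3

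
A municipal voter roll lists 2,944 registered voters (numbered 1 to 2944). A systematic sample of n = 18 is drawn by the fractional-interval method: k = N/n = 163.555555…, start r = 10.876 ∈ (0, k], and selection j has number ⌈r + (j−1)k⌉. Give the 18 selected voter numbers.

j=1: r + 0k = 10.876 → ⌈·⌉ = 11
j=2: r + 1k = 174.431555… → ⌈·⌉ = 175
j=3: r + 2k = 337.987111… → ⌈·⌉ = 338
j=4: r + 3k = 501.542666… → ⌈·⌉ = 502
j=5: r + 4k = 665.098222… → ⌈·⌉ = 666
j=6: r + 5k = 828.653777… → ⌈·⌉ = 829
j=7: r + 6k = 992.209333… → ⌈·⌉ = 993
j=8: r + 7k = 1155.764888… → ⌈·⌉ = 1156
j=9: r + 8k = 1319.320444… → ⌈·⌉ = 1320
j=10: r + 9k = 1482.876 → ⌈·⌉ = 1483
j=11: r + 10k = 1646.431555… → ⌈·⌉ = 1647
j=12: r + 11k = 1809.987111… → ⌈·⌉ = 1810
j=13: r + 12k = 1973.542666… → ⌈·⌉ = 1974
j=14: r + 13k = 2137.098222… → ⌈·⌉ = 2138
j=15: r + 14k = 2300.653777… → ⌈·⌉ = 2301
j=16: r + 15k = 2464.209333… → ⌈·⌉ = 2465
j=17: r + 16k = 2627.764888… → ⌈·⌉ = 2628
j=18: r + 17k = 2791.320444… → ⌈·⌉ = 2792

11, 175, 338, 502, 666, 829, 993, 1156, 1320, 1483, 1647, 1810, 1974, 2138, 2301, 2465, 2628, 2792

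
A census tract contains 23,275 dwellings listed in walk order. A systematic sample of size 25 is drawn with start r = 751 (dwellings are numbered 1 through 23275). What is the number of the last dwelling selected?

k = 23275/25 = 931
25th selection = r + (25−1)·k = 751 + 24×931 = 751 + 22344 = 23095

23095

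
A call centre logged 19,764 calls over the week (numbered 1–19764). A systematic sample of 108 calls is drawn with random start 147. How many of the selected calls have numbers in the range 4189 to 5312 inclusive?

k = 19764/108 = 183
First selection ≥ 4189: 147 + ⌈(4189−147)/183⌉·183 = 147 + 23×183 = 4356
Last selection ≤ 5312: 147 + ⌊(5312−147)/183⌋·183 = 147 + 28×183 = 5271
Count = 28 − 23 + 1 = 6

6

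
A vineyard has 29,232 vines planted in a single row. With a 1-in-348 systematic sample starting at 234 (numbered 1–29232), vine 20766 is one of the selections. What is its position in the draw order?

k = 348
position = (20766 − 234)/348 + 1 = 20532/348 + 1 = 59 + 1 = 60

60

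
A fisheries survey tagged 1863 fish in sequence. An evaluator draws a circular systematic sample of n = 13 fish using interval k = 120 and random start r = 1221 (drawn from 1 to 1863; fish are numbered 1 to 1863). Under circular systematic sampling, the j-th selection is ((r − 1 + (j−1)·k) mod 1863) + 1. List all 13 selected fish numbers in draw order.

1221, 1341, 1461, 1581, 1701, 1821, 78, 198, 318, 438, 558, 678, 798

Selection 1: 1221
Selection 2: 1221 + 120 = 1341
Selection 3: 1341 + 120 = 1461
Selection 4: 1461 + 120 = 1581
Selection 5: 1581 + 120 = 1701
Selection 6: 1701 + 120 = 1821
Selection 7: 1821 + 120 = 1941 → 1941 − 1863 = 78
Selection 8: 78 + 120 = 198
Selection 9: 198 + 120 = 318
Selection 10: 318 + 120 = 438
Selection 11: 438 + 120 = 558
Selection 12: 558 + 120 = 678
Selection 13: 678 + 120 = 798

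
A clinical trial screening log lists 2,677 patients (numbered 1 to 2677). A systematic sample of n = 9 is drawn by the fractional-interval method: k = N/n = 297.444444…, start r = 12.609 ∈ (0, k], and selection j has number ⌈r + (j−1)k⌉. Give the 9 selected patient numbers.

j=1: r + 0k = 12.609 → ⌈·⌉ = 13
j=2: r + 1k = 310.053444… → ⌈·⌉ = 311
j=3: r + 2k = 607.497888… → ⌈·⌉ = 608
j=4: r + 3k = 904.942333… → ⌈·⌉ = 905
j=5: r + 4k = 1202.386777… → ⌈·⌉ = 1203
j=6: r + 5k = 1499.831222… → ⌈·⌉ = 1500
j=7: r + 6k = 1797.275666… → ⌈·⌉ = 1798
j=8: r + 7k = 2094.720111… → ⌈·⌉ = 2095
j=9: r + 8k = 2392.164555… → ⌈·⌉ = 2393

13, 311, 608, 905, 1203, 1500, 1798, 2095, 2393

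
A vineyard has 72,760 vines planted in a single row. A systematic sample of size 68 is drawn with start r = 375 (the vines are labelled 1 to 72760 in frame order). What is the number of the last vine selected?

k = 72760/68 = 1070
68th selection = r + (68−1)·k = 375 + 67×1070 = 375 + 71690 = 72065

72065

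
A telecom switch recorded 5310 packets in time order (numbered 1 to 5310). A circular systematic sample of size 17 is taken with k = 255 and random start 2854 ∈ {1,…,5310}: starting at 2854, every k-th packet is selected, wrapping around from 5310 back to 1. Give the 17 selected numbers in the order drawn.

Selection 1: 2854
Selection 2: 2854 + 255 = 3109
Selection 3: 3109 + 255 = 3364
Selection 4: 3364 + 255 = 3619
Selection 5: 3619 + 255 = 3874
Selection 6: 3874 + 255 = 4129
Selection 7: 4129 + 255 = 4384
Selection 8: 4384 + 255 = 4639
Selection 9: 4639 + 255 = 4894
Selection 10: 4894 + 255 = 5149
Selection 11: 5149 + 255 = 5404 → 5404 − 5310 = 94
Selection 12: 94 + 255 = 349
Selection 13: 349 + 255 = 604
Selection 14: 604 + 255 = 859
Selection 15: 859 + 255 = 1114
Selection 16: 1114 + 255 = 1369
Selection 17: 1369 + 255 = 1624

2854, 3109, 3364, 3619, 3874, 4129, 4384, 4639, 4894, 5149, 94, 349, 604, 859, 1114, 1369, 1624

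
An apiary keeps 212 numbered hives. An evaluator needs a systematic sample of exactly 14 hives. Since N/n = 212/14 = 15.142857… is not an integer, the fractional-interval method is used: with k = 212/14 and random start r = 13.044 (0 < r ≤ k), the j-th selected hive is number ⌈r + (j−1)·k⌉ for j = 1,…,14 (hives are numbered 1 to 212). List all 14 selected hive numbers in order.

j=1: r + 0k = 13.044 → ⌈·⌉ = 14
j=2: r + 1k = 28.186857… → ⌈·⌉ = 29
j=3: r + 2k = 43.329714… → ⌈·⌉ = 44
j=4: r + 3k = 58.472571… → ⌈·⌉ = 59
j=5: r + 4k = 73.615428… → ⌈·⌉ = 74
j=6: r + 5k = 88.758285… → ⌈·⌉ = 89
j=7: r + 6k = 103.901142… → ⌈·⌉ = 104
j=8: r + 7k = 119.044 → ⌈·⌉ = 120
j=9: r + 8k = 134.186857… → ⌈·⌉ = 135
j=10: r + 9k = 149.329714… → ⌈·⌉ = 150
j=11: r + 10k = 164.472571… → ⌈·⌉ = 165
j=12: r + 11k = 179.615428… → ⌈·⌉ = 180
j=13: r + 12k = 194.758285… → ⌈·⌉ = 195
j=14: r + 13k = 209.901142… → ⌈·⌉ = 210

14, 29, 44, 59, 74, 89, 104, 120, 135, 150, 165, 180, 195, 210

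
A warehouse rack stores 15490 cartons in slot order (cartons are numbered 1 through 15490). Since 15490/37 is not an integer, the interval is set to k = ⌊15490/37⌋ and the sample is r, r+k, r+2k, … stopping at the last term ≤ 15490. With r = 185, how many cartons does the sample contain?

37

k = ⌊15490/37⌋ = 418
Achieved size = ⌊(15490 − 185)/418⌋ + 1 = ⌊15305/418⌋ + 1 = 36 + 1 = 37
(last selection: 185 + 36×418 = 15233 ≤ 15490; next would be 15651 > 15490)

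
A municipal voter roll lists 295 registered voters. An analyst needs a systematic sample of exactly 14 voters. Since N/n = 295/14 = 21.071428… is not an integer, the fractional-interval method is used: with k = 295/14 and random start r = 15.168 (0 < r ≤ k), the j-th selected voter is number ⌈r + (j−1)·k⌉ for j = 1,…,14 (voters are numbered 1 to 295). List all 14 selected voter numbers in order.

j=1: r + 0k = 15.168 → ⌈·⌉ = 16
j=2: r + 1k = 36.239428… → ⌈·⌉ = 37
j=3: r + 2k = 57.310857… → ⌈·⌉ = 58
j=4: r + 3k = 78.382285… → ⌈·⌉ = 79
j=5: r + 4k = 99.453714… → ⌈·⌉ = 100
j=6: r + 5k = 120.525142… → ⌈·⌉ = 121
j=7: r + 6k = 141.596571… → ⌈·⌉ = 142
j=8: r + 7k = 162.668 → ⌈·⌉ = 163
j=9: r + 8k = 183.739428… → ⌈·⌉ = 184
j=10: r + 9k = 204.810857… → ⌈·⌉ = 205
j=11: r + 10k = 225.882285… → ⌈·⌉ = 226
j=12: r + 11k = 246.953714… → ⌈·⌉ = 247
j=13: r + 12k = 268.025142… → ⌈·⌉ = 269
j=14: r + 13k = 289.096571… → ⌈·⌉ = 290

16, 37, 58, 79, 100, 121, 142, 163, 184, 205, 226, 247, 269, 290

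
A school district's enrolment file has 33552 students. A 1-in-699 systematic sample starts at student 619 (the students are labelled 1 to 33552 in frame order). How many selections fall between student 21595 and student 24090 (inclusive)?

3

k = 699
First selection ≥ 21595: 619 + ⌈(21595−619)/699⌉·699 = 619 + 31×699 = 22288
Last selection ≤ 24090: 619 + ⌊(24090−619)/699⌋·699 = 619 + 33×699 = 23686
Count = 33 − 31 + 1 = 3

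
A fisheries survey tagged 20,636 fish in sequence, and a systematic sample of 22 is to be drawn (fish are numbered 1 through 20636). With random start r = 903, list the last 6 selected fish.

15911, 16849, 17787, 18725, 19663, 20601

k = N/n = 20636/22 = 938
17th selection = 903 + 16×938 = 15911
18th: 15911 + 938 = 16849
19th: 16849 + 938 = 17787
20th: 17787 + 938 = 18725
21st: 18725 + 938 = 19663
22nd: 19663 + 938 = 20601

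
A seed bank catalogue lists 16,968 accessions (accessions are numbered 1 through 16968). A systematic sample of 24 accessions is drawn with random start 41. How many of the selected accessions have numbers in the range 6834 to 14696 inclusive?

11

k = 16968/24 = 707
First selection ≥ 6834: 41 + ⌈(6834−41)/707⌉·707 = 41 + 10×707 = 7111
Last selection ≤ 14696: 41 + ⌊(14696−41)/707⌋·707 = 41 + 20×707 = 14181
Count = 20 − 10 + 1 = 11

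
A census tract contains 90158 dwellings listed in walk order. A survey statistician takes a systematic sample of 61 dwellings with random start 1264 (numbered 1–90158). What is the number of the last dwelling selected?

k = 90158/61 = 1478
61st selection = r + (61−1)·k = 1264 + 60×1478 = 1264 + 88680 = 89944

89944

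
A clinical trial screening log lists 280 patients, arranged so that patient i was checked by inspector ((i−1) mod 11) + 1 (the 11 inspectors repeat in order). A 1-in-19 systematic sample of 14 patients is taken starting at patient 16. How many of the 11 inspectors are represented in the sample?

11

Consecutive selections differ by k = 19, so their inspector numbers differ by 19 mod 11 = 8.
gcd(19, 11) = 1, so the sample visits 11/1 = 11 distinct residues mod 11.
Start 16 is inspector 5; the inspectors hit are 1, 2, 3, 4, 5, 6, 7, 8, 9, 10, 11.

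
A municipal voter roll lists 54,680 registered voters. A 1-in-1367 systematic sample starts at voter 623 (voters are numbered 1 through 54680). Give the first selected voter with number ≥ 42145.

k = 1367
Steps past start: ⌈(42145 − 623)/1367⌉ = ⌈41522/1367⌉ = 31
Selected voter: 623 + 31×1367 = 43000

43000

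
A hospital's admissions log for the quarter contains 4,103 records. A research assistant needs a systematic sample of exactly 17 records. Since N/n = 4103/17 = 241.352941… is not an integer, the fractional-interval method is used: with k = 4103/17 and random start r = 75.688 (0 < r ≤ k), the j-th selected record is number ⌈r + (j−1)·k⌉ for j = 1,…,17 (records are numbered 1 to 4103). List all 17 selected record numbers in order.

76, 318, 559, 800, 1042, 1283, 1524, 1766, 2007, 2248, 2490, 2731, 2972, 3214, 3455, 3696, 3938

j=1: r + 0k = 75.688 → ⌈·⌉ = 76
j=2: r + 1k = 317.040941… → ⌈·⌉ = 318
j=3: r + 2k = 558.393882… → ⌈·⌉ = 559
j=4: r + 3k = 799.746823… → ⌈·⌉ = 800
j=5: r + 4k = 1041.099764… → ⌈·⌉ = 1042
j=6: r + 5k = 1282.452705… → ⌈·⌉ = 1283
j=7: r + 6k = 1523.805647… → ⌈·⌉ = 1524
j=8: r + 7k = 1765.158588… → ⌈·⌉ = 1766
j=9: r + 8k = 2006.511529… → ⌈·⌉ = 2007
j=10: r + 9k = 2247.864470… → ⌈·⌉ = 2248
j=11: r + 10k = 2489.217411… → ⌈·⌉ = 2490
j=12: r + 11k = 2730.570352… → ⌈·⌉ = 2731
j=13: r + 12k = 2971.923294… → ⌈·⌉ = 2972
j=14: r + 13k = 3213.276235… → ⌈·⌉ = 3214
j=15: r + 14k = 3454.629176… → ⌈·⌉ = 3455
j=16: r + 15k = 3695.982117… → ⌈·⌉ = 3696
j=17: r + 16k = 3937.335058… → ⌈·⌉ = 3938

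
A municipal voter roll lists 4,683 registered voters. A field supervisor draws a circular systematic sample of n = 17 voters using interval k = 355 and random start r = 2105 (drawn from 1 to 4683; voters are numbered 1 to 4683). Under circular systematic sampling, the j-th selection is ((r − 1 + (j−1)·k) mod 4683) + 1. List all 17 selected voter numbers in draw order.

2105, 2460, 2815, 3170, 3525, 3880, 4235, 4590, 262, 617, 972, 1327, 1682, 2037, 2392, 2747, 3102

Selection 1: 2105
Selection 2: 2105 + 355 = 2460
Selection 3: 2460 + 355 = 2815
Selection 4: 2815 + 355 = 3170
Selection 5: 3170 + 355 = 3525
Selection 6: 3525 + 355 = 3880
Selection 7: 3880 + 355 = 4235
Selection 8: 4235 + 355 = 4590
Selection 9: 4590 + 355 = 4945 → 4945 − 4683 = 262
Selection 10: 262 + 355 = 617
Selection 11: 617 + 355 = 972
Selection 12: 972 + 355 = 1327
Selection 13: 1327 + 355 = 1682
Selection 14: 1682 + 355 = 2037
Selection 15: 2037 + 355 = 2392
Selection 16: 2392 + 355 = 2747
Selection 17: 2747 + 355 = 3102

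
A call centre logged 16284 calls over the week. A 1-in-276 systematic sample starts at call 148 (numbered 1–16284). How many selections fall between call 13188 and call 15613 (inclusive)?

k = 276
First selection ≥ 13188: 148 + ⌈(13188−148)/276⌉·276 = 148 + 48×276 = 13396
Last selection ≤ 15613: 148 + ⌊(15613−148)/276⌋·276 = 148 + 56×276 = 15604
Count = 56 − 48 + 1 = 9

9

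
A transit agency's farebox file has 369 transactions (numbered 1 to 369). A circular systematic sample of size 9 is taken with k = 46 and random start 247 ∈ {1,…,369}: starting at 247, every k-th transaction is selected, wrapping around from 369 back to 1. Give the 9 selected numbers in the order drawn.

247, 293, 339, 16, 62, 108, 154, 200, 246

Selection 1: 247
Selection 2: 247 + 46 = 293
Selection 3: 293 + 46 = 339
Selection 4: 339 + 46 = 385 → 385 − 369 = 16
Selection 5: 16 + 46 = 62
Selection 6: 62 + 46 = 108
Selection 7: 108 + 46 = 154
Selection 8: 154 + 46 = 200
Selection 9: 200 + 46 = 246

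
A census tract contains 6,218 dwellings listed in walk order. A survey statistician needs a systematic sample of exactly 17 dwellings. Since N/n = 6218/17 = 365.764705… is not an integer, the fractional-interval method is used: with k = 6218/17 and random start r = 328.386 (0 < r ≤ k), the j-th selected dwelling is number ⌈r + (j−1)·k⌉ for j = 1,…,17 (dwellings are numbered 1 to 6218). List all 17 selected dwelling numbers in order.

329, 695, 1060, 1426, 1792, 2158, 2523, 2889, 3255, 3621, 3987, 4352, 4718, 5084, 5450, 5815, 6181

j=1: r + 0k = 328.386 → ⌈·⌉ = 329
j=2: r + 1k = 694.150705… → ⌈·⌉ = 695
j=3: r + 2k = 1059.915411… → ⌈·⌉ = 1060
j=4: r + 3k = 1425.680117… → ⌈·⌉ = 1426
j=5: r + 4k = 1791.444823… → ⌈·⌉ = 1792
j=6: r + 5k = 2157.209529… → ⌈·⌉ = 2158
j=7: r + 6k = 2522.974235… → ⌈·⌉ = 2523
j=8: r + 7k = 2888.738941… → ⌈·⌉ = 2889
j=9: r + 8k = 3254.503647… → ⌈·⌉ = 3255
j=10: r + 9k = 3620.268352… → ⌈·⌉ = 3621
j=11: r + 10k = 3986.033058… → ⌈·⌉ = 3987
j=12: r + 11k = 4351.797764… → ⌈·⌉ = 4352
j=13: r + 12k = 4717.562470… → ⌈·⌉ = 4718
j=14: r + 13k = 5083.327176… → ⌈·⌉ = 5084
j=15: r + 14k = 5449.091882… → ⌈·⌉ = 5450
j=16: r + 15k = 5814.856588… → ⌈·⌉ = 5815
j=17: r + 16k = 6180.621294… → ⌈·⌉ = 6181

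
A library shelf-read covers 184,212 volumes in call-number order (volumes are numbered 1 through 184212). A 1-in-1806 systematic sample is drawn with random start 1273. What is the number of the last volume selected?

183679

k = 1806
102nd selection = r + (102−1)·k = 1273 + 101×1806 = 1273 + 182406 = 183679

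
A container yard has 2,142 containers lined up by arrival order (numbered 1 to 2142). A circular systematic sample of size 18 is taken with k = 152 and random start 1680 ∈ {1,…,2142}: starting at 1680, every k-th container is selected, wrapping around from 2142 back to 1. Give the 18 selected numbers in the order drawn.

1680, 1832, 1984, 2136, 146, 298, 450, 602, 754, 906, 1058, 1210, 1362, 1514, 1666, 1818, 1970, 2122

Selection 1: 1680
Selection 2: 1680 + 152 = 1832
Selection 3: 1832 + 152 = 1984
Selection 4: 1984 + 152 = 2136
Selection 5: 2136 + 152 = 2288 → 2288 − 2142 = 146
Selection 6: 146 + 152 = 298
Selection 7: 298 + 152 = 450
Selection 8: 450 + 152 = 602
Selection 9: 602 + 152 = 754
Selection 10: 754 + 152 = 906
Selection 11: 906 + 152 = 1058
Selection 12: 1058 + 152 = 1210
Selection 13: 1210 + 152 = 1362
Selection 14: 1362 + 152 = 1514
Selection 15: 1514 + 152 = 1666
Selection 16: 1666 + 152 = 1818
Selection 17: 1818 + 152 = 1970
Selection 18: 1970 + 152 = 2122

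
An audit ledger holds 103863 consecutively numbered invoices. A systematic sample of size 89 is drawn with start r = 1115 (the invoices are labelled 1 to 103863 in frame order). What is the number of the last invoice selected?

103811

k = 103863/89 = 1167
89th selection = r + (89−1)·k = 1115 + 88×1167 = 1115 + 102696 = 103811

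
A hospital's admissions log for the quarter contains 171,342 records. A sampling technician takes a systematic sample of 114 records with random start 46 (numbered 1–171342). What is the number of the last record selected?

k = 171342/114 = 1503
114th selection = r + (114−1)·k = 46 + 113×1503 = 46 + 169839 = 169885

169885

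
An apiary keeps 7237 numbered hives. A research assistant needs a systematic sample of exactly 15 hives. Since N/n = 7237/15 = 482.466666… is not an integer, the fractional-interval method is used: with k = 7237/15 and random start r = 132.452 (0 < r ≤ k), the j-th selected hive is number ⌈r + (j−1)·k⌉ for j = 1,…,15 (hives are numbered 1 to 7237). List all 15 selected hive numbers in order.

133, 615, 1098, 1580, 2063, 2545, 3028, 3510, 3993, 4475, 4958, 5440, 5923, 6405, 6887

j=1: r + 0k = 132.452 → ⌈·⌉ = 133
j=2: r + 1k = 614.918666… → ⌈·⌉ = 615
j=3: r + 2k = 1097.385333… → ⌈·⌉ = 1098
j=4: r + 3k = 1579.852 → ⌈·⌉ = 1580
j=5: r + 4k = 2062.318666… → ⌈·⌉ = 2063
j=6: r + 5k = 2544.785333… → ⌈·⌉ = 2545
j=7: r + 6k = 3027.252 → ⌈·⌉ = 3028
j=8: r + 7k = 3509.718666… → ⌈·⌉ = 3510
j=9: r + 8k = 3992.185333… → ⌈·⌉ = 3993
j=10: r + 9k = 4474.652 → ⌈·⌉ = 4475
j=11: r + 10k = 4957.118666… → ⌈·⌉ = 4958
j=12: r + 11k = 5439.585333… → ⌈·⌉ = 5440
j=13: r + 12k = 5922.052 → ⌈·⌉ = 5923
j=14: r + 13k = 6404.518666… → ⌈·⌉ = 6405
j=15: r + 14k = 6886.985333… → ⌈·⌉ = 6887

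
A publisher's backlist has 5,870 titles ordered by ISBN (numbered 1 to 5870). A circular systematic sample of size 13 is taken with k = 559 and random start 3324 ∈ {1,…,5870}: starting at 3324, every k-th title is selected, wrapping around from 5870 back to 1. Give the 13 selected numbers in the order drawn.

Selection 1: 3324
Selection 2: 3324 + 559 = 3883
Selection 3: 3883 + 559 = 4442
Selection 4: 4442 + 559 = 5001
Selection 5: 5001 + 559 = 5560
Selection 6: 5560 + 559 = 6119 → 6119 − 5870 = 249
Selection 7: 249 + 559 = 808
Selection 8: 808 + 559 = 1367
Selection 9: 1367 + 559 = 1926
Selection 10: 1926 + 559 = 2485
Selection 11: 2485 + 559 = 3044
Selection 12: 3044 + 559 = 3603
Selection 13: 3603 + 559 = 4162

3324, 3883, 4442, 5001, 5560, 249, 808, 1367, 1926, 2485, 3044, 3603, 4162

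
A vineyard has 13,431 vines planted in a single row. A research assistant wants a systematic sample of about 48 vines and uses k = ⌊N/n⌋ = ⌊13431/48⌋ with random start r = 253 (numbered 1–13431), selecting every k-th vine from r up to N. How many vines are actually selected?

k = ⌊13431/48⌋ = 279
Achieved size = ⌊(13431 − 253)/279⌋ + 1 = ⌊13178/279⌋ + 1 = 47 + 1 = 48
(last selection: 253 + 47×279 = 13366 ≤ 13431; next would be 13645 > 13431)

48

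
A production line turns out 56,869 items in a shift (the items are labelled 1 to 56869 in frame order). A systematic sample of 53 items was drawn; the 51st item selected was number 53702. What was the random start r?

52

k = 56869/53 = 1073
r = 53702 − (51−1)×1073 = 53702 − 53650 = 52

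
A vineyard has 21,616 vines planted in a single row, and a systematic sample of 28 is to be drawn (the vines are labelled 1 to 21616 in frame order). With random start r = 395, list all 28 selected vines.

k = N/n = 21616/28 = 772
vine 1: 395
vine 2: 395 + 772 = 1167
vine 3: 1167 + 772 = 1939
vine 4: 1939 + 772 = 2711
vine 5: 2711 + 772 = 3483
vine 6: 3483 + 772 = 4255
vine 7: 4255 + 772 = 5027
vine 8: 5027 + 772 = 5799
vine 9: 5799 + 772 = 6571
vine 10: 6571 + 772 = 7343
vine 11: 7343 + 772 = 8115
vine 12: 8115 + 772 = 8887
vine 13: 8887 + 772 = 9659
vine 14: 9659 + 772 = 10431
vine 15: 10431 + 772 = 11203
vine 16: 11203 + 772 = 11975
vine 17: 11975 + 772 = 12747
vine 18: 12747 + 772 = 13519
vine 19: 13519 + 772 = 14291
vine 20: 14291 + 772 = 15063
vine 21: 15063 + 772 = 15835
vine 22: 15835 + 772 = 16607
vine 23: 16607 + 772 = 17379
vine 24: 17379 + 772 = 18151
vine 25: 18151 + 772 = 18923
vine 26: 18923 + 772 = 19695
vine 27: 19695 + 772 = 20467
vine 28: 20467 + 772 = 21239

395, 1167, 1939, 2711, 3483, 4255, 5027, 5799, 6571, 7343, 8115, 8887, 9659, 10431, 11203, 11975, 12747, 13519, 14291, 15063, 15835, 16607, 17379, 18151, 18923, 19695, 20467, 21239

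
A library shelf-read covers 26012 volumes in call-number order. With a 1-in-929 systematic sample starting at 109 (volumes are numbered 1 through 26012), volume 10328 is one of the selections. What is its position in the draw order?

k = 929
position = (10328 − 109)/929 + 1 = 10219/929 + 1 = 11 + 1 = 12

12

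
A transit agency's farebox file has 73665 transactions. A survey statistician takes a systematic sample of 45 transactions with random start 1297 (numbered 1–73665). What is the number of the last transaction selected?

73325

k = 73665/45 = 1637
45th selection = r + (45−1)·k = 1297 + 44×1637 = 1297 + 72028 = 73325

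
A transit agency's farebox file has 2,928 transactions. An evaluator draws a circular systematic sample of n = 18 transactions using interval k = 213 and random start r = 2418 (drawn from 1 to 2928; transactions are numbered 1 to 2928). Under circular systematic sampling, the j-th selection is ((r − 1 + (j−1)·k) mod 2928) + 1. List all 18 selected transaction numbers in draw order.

Selection 1: 2418
Selection 2: 2418 + 213 = 2631
Selection 3: 2631 + 213 = 2844
Selection 4: 2844 + 213 = 3057 → 3057 − 2928 = 129
Selection 5: 129 + 213 = 342
Selection 6: 342 + 213 = 555
Selection 7: 555 + 213 = 768
Selection 8: 768 + 213 = 981
Selection 9: 981 + 213 = 1194
Selection 10: 1194 + 213 = 1407
Selection 11: 1407 + 213 = 1620
Selection 12: 1620 + 213 = 1833
Selection 13: 1833 + 213 = 2046
Selection 14: 2046 + 213 = 2259
Selection 15: 2259 + 213 = 2472
Selection 16: 2472 + 213 = 2685
Selection 17: 2685 + 213 = 2898
Selection 18: 2898 + 213 = 3111 → 3111 − 2928 = 183

2418, 2631, 2844, 129, 342, 555, 768, 981, 1194, 1407, 1620, 1833, 2046, 2259, 2472, 2685, 2898, 183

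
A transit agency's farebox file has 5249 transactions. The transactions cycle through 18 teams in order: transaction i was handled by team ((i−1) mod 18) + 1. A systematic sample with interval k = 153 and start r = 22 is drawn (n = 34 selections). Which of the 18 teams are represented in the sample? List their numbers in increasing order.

4, 13

Consecutive selections differ by k = 153, so their team numbers differ by 153 mod 18 = 9.
gcd(153, 18) = 9, so the sample visits 18/9 = 2 distinct residues mod 18.
Start 22 is team 4; the teams hit are 4, 13.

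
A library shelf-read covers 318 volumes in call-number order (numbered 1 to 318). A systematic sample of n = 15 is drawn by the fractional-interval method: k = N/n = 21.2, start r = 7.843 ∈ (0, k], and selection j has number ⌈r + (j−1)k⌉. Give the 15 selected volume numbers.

j=1: r + 0k = 7.843 → ⌈·⌉ = 8
j=2: r + 1k = 29.043 → ⌈·⌉ = 30
j=3: r + 2k = 50.243 → ⌈·⌉ = 51
j=4: r + 3k = 71.443 → ⌈·⌉ = 72
j=5: r + 4k = 92.643 → ⌈·⌉ = 93
j=6: r + 5k = 113.843 → ⌈·⌉ = 114
j=7: r + 6k = 135.043 → ⌈·⌉ = 136
j=8: r + 7k = 156.243 → ⌈·⌉ = 157
j=9: r + 8k = 177.443 → ⌈·⌉ = 178
j=10: r + 9k = 198.643 → ⌈·⌉ = 199
j=11: r + 10k = 219.843 → ⌈·⌉ = 220
j=12: r + 11k = 241.043 → ⌈·⌉ = 242
j=13: r + 12k = 262.243 → ⌈·⌉ = 263
j=14: r + 13k = 283.443 → ⌈·⌉ = 284
j=15: r + 14k = 304.643 → ⌈·⌉ = 305

8, 30, 51, 72, 93, 114, 136, 157, 178, 199, 220, 242, 263, 284, 305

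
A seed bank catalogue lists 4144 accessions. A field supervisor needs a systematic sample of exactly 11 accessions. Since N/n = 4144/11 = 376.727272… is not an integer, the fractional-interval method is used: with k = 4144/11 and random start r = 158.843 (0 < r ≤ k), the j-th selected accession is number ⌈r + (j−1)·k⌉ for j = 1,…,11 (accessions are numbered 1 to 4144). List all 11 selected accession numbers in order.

159, 536, 913, 1290, 1666, 2043, 2420, 2796, 3173, 3550, 3927

j=1: r + 0k = 158.843 → ⌈·⌉ = 159
j=2: r + 1k = 535.570272… → ⌈·⌉ = 536
j=3: r + 2k = 912.297545… → ⌈·⌉ = 913
j=4: r + 3k = 1289.024818… → ⌈·⌉ = 1290
j=5: r + 4k = 1665.752090… → ⌈·⌉ = 1666
j=6: r + 5k = 2042.479363… → ⌈·⌉ = 2043
j=7: r + 6k = 2419.206636… → ⌈·⌉ = 2420
j=8: r + 7k = 2795.933909… → ⌈·⌉ = 2796
j=9: r + 8k = 3172.661181… → ⌈·⌉ = 3173
j=10: r + 9k = 3549.388454… → ⌈·⌉ = 3550
j=11: r + 10k = 3926.115727… → ⌈·⌉ = 3927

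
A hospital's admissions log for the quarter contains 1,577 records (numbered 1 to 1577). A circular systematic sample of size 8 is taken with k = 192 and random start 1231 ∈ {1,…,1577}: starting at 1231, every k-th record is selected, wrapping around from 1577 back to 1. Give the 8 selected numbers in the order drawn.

1231, 1423, 38, 230, 422, 614, 806, 998

Selection 1: 1231
Selection 2: 1231 + 192 = 1423
Selection 3: 1423 + 192 = 1615 → 1615 − 1577 = 38
Selection 4: 38 + 192 = 230
Selection 5: 230 + 192 = 422
Selection 6: 422 + 192 = 614
Selection 7: 614 + 192 = 806
Selection 8: 806 + 192 = 998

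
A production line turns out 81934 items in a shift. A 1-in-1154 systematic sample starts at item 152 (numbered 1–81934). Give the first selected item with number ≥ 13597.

k = 1154
Steps past start: ⌈(13597 − 152)/1154⌉ = ⌈13445/1154⌉ = 12
Selected item: 152 + 12×1154 = 14000

14000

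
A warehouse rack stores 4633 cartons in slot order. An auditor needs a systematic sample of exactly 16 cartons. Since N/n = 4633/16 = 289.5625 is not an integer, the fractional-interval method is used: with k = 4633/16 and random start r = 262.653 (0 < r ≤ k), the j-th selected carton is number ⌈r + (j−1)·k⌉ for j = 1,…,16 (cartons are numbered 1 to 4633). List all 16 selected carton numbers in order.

263, 553, 842, 1132, 1421, 1711, 2001, 2290, 2580, 2869, 3159, 3448, 3738, 4027, 4317, 4607

j=1: r + 0k = 262.653 → ⌈·⌉ = 263
j=2: r + 1k = 552.2155 → ⌈·⌉ = 553
j=3: r + 2k = 841.778 → ⌈·⌉ = 842
j=4: r + 3k = 1131.3405 → ⌈·⌉ = 1132
j=5: r + 4k = 1420.903 → ⌈·⌉ = 1421
j=6: r + 5k = 1710.4655 → ⌈·⌉ = 1711
j=7: r + 6k = 2000.028 → ⌈·⌉ = 2001
j=8: r + 7k = 2289.5905 → ⌈·⌉ = 2290
j=9: r + 8k = 2579.153 → ⌈·⌉ = 2580
j=10: r + 9k = 2868.7155 → ⌈·⌉ = 2869
j=11: r + 10k = 3158.278 → ⌈·⌉ = 3159
j=12: r + 11k = 3447.8405 → ⌈·⌉ = 3448
j=13: r + 12k = 3737.403 → ⌈·⌉ = 3738
j=14: r + 13k = 4026.9655 → ⌈·⌉ = 4027
j=15: r + 14k = 4316.528 → ⌈·⌉ = 4317
j=16: r + 15k = 4606.0905 → ⌈·⌉ = 4607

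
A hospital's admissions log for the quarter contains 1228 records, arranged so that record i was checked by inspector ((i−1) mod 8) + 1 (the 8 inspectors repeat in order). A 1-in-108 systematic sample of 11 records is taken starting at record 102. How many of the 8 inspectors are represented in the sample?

Consecutive selections differ by k = 108, so their inspector numbers differ by 108 mod 8 = 4.
gcd(108, 8) = 4, so the sample visits 8/4 = 2 distinct residues mod 8.
Start 102 is inspector 6; the inspectors hit are 2, 6.

2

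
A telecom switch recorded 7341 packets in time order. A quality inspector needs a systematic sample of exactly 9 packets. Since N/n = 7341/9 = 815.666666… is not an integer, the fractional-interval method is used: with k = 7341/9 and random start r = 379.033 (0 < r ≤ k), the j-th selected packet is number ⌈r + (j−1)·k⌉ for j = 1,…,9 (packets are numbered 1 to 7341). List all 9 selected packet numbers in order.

380, 1195, 2011, 2827, 3642, 4458, 5274, 6089, 6905

j=1: r + 0k = 379.033 → ⌈·⌉ = 380
j=2: r + 1k = 1194.699666… → ⌈·⌉ = 1195
j=3: r + 2k = 2010.366333… → ⌈·⌉ = 2011
j=4: r + 3k = 2826.033 → ⌈·⌉ = 2827
j=5: r + 4k = 3641.699666… → ⌈·⌉ = 3642
j=6: r + 5k = 4457.366333… → ⌈·⌉ = 4458
j=7: r + 6k = 5273.033 → ⌈·⌉ = 5274
j=8: r + 7k = 6088.699666… → ⌈·⌉ = 6089
j=9: r + 8k = 6904.366333… → ⌈·⌉ = 6905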